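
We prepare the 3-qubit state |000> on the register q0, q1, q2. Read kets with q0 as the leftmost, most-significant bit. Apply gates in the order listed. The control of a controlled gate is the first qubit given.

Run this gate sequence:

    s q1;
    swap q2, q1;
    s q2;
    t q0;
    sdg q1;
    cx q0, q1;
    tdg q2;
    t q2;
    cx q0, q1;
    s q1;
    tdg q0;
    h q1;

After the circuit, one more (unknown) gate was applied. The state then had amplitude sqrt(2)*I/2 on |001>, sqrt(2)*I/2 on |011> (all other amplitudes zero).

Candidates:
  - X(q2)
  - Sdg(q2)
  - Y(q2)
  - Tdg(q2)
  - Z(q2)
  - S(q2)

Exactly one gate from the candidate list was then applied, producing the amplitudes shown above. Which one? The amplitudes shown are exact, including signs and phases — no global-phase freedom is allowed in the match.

It was Y(q2) that produced the state shown. Key observation: the block from step 4 through step 11 cancels to the identity and can be dropped.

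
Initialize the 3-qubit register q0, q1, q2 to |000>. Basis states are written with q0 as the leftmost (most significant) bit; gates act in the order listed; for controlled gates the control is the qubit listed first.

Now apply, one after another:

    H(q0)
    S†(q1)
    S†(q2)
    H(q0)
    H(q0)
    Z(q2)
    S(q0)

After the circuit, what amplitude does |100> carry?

|100> carries amplitude sqrt(2)*I/2 in the final state.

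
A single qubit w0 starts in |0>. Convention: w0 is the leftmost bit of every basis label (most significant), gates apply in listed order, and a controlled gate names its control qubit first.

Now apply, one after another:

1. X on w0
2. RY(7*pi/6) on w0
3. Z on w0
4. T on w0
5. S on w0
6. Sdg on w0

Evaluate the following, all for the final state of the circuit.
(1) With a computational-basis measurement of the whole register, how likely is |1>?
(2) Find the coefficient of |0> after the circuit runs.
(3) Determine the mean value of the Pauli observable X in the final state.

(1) A full measurement returns |1> with probability 1/2 - sqrt(3)/4. Key observation: the block from step 5 through step 6 cancels to the identity and can be dropped.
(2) The amplitude on |0> is -sqrt(6)/4 - sqrt(2)/4.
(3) The expectation value of X is -sqrt(2)/4.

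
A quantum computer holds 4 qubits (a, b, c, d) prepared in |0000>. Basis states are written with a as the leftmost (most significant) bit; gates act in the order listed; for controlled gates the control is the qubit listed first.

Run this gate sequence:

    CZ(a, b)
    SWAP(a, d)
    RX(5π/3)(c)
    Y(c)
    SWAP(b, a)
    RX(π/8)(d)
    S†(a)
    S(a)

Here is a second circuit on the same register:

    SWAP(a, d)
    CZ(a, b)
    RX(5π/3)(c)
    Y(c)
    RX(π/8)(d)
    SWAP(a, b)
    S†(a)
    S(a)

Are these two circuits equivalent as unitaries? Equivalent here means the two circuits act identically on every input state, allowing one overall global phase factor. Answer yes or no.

No: there is an input state on which the two circuits produce genuinely different outputs (not merely differing by a phase).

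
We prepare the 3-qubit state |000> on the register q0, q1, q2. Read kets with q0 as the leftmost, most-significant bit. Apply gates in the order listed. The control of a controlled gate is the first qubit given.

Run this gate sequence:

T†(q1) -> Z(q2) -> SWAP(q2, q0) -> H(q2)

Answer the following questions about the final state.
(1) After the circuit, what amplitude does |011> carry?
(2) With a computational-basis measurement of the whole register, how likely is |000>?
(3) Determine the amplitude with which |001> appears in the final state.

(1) |011> carries amplitude 0 in the final state.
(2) The probability of measuring |000> is 1/2.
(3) |001> carries amplitude sqrt(2)/2 in the final state.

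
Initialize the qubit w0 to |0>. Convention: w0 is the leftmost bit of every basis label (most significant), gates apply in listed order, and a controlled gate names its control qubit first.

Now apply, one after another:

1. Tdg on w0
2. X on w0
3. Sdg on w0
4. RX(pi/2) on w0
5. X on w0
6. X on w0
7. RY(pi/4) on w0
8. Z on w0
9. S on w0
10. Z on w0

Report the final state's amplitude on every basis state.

The final amplitudes are -sqrt(2)*sqrt(sqrt(2) + 2)/4 + sqrt(2)*I*sqrt(2 - sqrt(2))/4 on |0>, sqrt(2)*sqrt(sqrt(2) + 2)/4 - sqrt(2)*I*sqrt(2 - sqrt(2))/4 on |1>.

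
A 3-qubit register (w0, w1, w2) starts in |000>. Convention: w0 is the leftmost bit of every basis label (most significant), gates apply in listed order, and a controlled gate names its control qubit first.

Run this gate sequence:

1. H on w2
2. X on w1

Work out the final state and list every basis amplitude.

After the circuit, the state carries amplitude sqrt(2)/2 on |010>, sqrt(2)/2 on |011>, and 0 on every other basis state.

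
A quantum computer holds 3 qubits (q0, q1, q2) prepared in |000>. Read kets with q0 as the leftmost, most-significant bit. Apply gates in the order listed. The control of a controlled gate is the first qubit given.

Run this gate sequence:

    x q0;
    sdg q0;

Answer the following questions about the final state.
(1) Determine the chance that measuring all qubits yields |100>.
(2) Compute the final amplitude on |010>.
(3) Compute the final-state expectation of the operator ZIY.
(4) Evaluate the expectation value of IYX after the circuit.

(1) Outcome |100> occurs with probability 1.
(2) |010> carries amplitude 0 in the final state.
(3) In the final state, ZIY has expectation 0.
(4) The observable IYX averages to 0.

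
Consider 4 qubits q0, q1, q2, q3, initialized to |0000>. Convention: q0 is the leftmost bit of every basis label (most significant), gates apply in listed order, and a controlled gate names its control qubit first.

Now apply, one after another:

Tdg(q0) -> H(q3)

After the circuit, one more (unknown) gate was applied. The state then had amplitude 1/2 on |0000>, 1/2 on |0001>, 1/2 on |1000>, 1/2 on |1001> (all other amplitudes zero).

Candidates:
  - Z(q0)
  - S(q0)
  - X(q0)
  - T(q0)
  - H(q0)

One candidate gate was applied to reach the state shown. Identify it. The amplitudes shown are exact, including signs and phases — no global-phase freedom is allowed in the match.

The unique candidate consistent with the amplitudes is H(q0).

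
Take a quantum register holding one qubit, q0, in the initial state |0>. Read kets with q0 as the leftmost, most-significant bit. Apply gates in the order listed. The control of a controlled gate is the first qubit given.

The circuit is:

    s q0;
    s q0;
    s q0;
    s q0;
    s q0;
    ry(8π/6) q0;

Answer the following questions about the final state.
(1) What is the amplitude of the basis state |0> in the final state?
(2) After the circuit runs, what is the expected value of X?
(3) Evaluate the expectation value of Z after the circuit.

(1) The amplitude on |0> is -1/2. Key observation: gates 1-4 undo each other exactly, leaving only the rest of the circuit to track.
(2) The observable X averages to -sqrt(3)/2.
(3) The expectation value of Z is -1/2.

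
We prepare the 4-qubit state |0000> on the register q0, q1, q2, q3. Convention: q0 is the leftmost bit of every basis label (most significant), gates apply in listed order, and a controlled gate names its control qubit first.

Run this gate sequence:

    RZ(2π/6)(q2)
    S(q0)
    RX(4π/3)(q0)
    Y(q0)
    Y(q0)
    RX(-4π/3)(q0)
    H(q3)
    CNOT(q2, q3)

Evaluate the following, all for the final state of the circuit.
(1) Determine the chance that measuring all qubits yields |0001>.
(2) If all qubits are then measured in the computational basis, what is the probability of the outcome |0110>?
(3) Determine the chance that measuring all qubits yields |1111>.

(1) The probability of measuring |0001> is 1/2. Key observation: the block from step 3 through step 6 cancels to the identity and can be dropped.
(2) Outcome |0110> occurs with probability 0.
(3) A full measurement returns |1111> with probability 0.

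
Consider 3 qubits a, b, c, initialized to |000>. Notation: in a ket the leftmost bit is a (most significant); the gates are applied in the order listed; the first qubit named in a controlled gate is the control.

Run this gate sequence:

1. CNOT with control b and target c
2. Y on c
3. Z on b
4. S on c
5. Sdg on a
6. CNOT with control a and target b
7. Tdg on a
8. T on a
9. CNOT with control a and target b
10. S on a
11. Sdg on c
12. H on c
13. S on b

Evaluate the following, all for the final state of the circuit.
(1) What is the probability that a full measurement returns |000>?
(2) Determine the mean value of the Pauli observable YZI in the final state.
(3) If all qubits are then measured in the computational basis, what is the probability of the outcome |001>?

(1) Outcome |000> occurs with probability 1/2. Key observation: gates 4-11 undo each other exactly, leaving only the rest of the circuit to track.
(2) The expectation value of YZI is 0.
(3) A full measurement returns |001> with probability 1/2.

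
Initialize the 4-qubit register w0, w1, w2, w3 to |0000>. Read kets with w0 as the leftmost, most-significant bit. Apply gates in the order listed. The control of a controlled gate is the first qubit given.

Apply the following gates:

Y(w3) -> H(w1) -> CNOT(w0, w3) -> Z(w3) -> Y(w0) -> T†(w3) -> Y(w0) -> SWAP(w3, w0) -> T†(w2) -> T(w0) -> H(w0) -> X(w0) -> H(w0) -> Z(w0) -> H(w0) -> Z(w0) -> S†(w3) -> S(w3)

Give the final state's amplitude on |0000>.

The final state's coefficient on |0000> equals -I/2. Key observation: the block from step 11 through step 14 cancels to the identity and can be dropped.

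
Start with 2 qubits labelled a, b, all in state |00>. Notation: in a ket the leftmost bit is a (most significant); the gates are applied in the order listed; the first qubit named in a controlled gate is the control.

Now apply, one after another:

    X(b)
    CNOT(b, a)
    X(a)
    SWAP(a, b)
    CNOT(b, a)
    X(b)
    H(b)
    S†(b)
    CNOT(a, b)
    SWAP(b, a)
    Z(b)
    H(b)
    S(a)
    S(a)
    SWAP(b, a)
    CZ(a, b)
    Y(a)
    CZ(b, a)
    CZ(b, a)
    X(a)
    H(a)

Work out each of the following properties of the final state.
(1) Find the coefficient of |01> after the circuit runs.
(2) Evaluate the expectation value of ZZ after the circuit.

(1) |01> carries amplitude 0 in the final state.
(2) In the final state, ZZ has expectation 1.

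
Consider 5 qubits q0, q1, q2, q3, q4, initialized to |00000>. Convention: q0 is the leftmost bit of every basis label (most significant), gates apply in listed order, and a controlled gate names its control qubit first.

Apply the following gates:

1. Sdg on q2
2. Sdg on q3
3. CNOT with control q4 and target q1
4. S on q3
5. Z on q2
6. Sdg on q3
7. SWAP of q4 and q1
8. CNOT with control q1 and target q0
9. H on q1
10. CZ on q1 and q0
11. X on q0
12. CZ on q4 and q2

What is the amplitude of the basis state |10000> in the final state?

|10000> carries amplitude sqrt(2)/2 in the final state.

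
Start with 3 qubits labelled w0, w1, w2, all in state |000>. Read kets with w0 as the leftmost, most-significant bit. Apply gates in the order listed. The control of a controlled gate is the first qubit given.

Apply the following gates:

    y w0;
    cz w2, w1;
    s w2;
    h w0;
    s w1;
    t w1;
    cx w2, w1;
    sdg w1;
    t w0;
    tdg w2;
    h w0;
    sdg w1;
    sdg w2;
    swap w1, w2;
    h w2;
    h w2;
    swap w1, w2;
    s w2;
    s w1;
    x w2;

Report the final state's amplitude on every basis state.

After the circuit, the state carries amplitude -exp(3*I*pi/4)/2 + I/2 on |001>, exp(3*I*pi/4)/2 + I/2 on |101>, and 0 on every other basis state. Key observation: gates 12-19 undo each other exactly, leaving only the rest of the circuit to track.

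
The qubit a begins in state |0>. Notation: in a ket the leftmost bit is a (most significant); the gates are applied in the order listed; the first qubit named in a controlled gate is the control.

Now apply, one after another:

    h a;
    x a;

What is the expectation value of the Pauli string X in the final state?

In the final state, X has expectation 1.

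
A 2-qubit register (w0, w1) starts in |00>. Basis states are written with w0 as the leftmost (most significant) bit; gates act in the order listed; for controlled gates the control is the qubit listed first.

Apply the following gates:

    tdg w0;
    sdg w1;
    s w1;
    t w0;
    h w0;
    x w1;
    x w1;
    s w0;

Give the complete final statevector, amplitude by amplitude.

The final amplitudes are sqrt(2)/2 on |00>, 0 on |01>, sqrt(2)*I/2 on |10>, 0 on |11>. Key observation: the block from step 1 through step 4 cancels to the identity and can be dropped.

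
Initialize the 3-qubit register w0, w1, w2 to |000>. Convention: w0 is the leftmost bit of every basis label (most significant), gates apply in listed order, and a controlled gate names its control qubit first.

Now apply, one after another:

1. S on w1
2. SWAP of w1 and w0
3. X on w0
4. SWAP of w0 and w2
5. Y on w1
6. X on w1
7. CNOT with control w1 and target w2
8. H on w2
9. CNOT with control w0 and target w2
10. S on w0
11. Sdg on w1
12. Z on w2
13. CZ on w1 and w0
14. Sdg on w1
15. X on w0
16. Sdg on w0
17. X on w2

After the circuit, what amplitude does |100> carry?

|100> carries amplitude sqrt(2)/2 in the final state.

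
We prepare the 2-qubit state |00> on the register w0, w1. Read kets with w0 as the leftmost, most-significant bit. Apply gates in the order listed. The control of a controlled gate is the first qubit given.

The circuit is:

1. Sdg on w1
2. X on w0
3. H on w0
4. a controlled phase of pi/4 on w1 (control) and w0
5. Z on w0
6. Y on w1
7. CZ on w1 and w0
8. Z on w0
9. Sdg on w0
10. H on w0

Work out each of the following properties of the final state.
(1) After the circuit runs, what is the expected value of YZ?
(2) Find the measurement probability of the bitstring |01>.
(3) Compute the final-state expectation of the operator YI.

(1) The observable YZ averages to -1.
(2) A full measurement returns |01> with probability 1/2.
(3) The expectation value of YI is 1.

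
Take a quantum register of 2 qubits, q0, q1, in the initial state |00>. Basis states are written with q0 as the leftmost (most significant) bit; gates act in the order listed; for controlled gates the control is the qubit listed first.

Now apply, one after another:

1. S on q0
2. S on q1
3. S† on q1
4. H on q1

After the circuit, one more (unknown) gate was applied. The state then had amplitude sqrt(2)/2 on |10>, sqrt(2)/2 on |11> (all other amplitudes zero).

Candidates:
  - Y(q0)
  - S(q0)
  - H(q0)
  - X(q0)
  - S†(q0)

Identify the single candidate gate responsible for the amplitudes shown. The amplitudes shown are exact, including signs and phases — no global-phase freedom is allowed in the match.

It was X(q0) that produced the state shown. Key observation: steps 2-3 multiply out to the identity, so the circuit reduces to the remaining gates.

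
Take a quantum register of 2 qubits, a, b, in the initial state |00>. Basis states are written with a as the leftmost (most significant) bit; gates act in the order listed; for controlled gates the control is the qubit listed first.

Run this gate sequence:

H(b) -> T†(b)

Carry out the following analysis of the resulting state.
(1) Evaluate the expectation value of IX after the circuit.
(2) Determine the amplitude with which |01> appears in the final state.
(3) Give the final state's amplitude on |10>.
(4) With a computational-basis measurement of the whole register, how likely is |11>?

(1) The expectation value of IX is sqrt(2)/2.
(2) The final state's coefficient on |01> equals -sqrt(2)*exp(3*I*pi/4)/2.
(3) The amplitude on |10> is 0.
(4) A full measurement returns |11> with probability 0.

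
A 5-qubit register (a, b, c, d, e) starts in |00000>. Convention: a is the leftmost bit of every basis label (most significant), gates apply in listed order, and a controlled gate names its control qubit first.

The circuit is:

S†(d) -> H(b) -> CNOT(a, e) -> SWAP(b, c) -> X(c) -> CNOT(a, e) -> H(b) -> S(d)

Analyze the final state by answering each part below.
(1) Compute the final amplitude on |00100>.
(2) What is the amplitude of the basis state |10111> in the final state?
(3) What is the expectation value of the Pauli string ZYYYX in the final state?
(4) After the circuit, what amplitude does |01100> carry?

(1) |00100> carries amplitude 1/2 in the final state.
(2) The amplitude on |10111> is 0.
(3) In the final state, ZYYYX has expectation 0.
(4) The amplitude on |01100> is 1/2.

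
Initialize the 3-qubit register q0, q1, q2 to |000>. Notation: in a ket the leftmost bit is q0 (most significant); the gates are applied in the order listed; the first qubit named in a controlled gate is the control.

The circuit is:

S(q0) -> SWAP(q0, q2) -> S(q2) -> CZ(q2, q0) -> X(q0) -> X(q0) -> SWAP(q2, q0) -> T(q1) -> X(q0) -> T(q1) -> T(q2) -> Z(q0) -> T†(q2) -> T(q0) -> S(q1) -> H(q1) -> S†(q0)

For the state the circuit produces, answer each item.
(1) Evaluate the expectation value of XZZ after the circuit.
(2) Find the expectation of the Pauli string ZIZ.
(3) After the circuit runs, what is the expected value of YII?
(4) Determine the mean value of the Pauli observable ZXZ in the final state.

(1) In the final state, XZZ has expectation 0. Key observation: steps 5-6 multiply out to the identity, so the circuit reduces to the remaining gates.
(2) The expectation value of ZIZ is -1.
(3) In the final state, YII has expectation 0.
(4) The observable ZXZ averages to -1.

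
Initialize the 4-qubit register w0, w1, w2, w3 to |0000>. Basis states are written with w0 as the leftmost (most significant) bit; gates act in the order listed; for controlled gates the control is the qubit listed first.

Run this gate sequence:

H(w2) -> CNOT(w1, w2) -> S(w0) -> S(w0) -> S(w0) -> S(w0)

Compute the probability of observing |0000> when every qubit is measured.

The probability of measuring |0000> is 1/2.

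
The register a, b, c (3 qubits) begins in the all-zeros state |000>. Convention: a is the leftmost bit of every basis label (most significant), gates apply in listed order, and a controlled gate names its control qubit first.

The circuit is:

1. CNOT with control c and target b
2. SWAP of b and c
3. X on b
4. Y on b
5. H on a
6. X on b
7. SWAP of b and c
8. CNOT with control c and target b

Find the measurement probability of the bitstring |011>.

The probability of measuring |011> is 1/2.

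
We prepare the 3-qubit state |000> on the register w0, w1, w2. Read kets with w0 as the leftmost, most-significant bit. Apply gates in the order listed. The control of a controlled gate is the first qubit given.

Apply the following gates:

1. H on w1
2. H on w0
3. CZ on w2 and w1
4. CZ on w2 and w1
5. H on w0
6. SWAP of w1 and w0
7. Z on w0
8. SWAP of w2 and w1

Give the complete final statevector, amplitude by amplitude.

The resulting statevector has amplitude sqrt(2)/2 on |000>, -sqrt(2)/2 on |100>, and 0 on every other basis state. Key observation: the block from step 2 through step 5 cancels to the identity and can be dropped.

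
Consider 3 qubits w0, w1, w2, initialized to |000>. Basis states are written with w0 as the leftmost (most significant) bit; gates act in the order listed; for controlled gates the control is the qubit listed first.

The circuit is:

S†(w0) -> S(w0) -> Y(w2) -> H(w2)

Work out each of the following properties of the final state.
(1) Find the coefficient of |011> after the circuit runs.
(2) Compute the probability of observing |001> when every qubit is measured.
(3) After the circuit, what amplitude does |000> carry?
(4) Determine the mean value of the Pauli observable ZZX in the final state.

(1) |011> carries amplitude 0 in the final state.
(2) The probability of measuring |001> is 1/2.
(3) |000> carries amplitude sqrt(2)*I/2 in the final state.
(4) The observable ZZX averages to -1.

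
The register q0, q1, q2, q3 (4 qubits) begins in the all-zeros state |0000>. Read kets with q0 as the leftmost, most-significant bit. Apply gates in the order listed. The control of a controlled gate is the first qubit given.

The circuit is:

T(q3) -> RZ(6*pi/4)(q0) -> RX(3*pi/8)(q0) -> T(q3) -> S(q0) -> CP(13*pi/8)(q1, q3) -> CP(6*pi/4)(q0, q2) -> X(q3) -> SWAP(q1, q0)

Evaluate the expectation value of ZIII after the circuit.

In the final state, ZIII has expectation 1.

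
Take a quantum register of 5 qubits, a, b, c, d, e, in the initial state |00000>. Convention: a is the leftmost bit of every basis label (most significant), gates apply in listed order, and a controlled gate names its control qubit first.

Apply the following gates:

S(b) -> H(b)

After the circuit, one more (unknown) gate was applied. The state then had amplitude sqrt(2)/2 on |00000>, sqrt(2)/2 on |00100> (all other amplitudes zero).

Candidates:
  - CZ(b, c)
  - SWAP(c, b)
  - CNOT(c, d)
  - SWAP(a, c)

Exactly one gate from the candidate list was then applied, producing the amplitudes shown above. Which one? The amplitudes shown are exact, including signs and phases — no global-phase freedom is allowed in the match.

The applied gate was SWAP(c, b).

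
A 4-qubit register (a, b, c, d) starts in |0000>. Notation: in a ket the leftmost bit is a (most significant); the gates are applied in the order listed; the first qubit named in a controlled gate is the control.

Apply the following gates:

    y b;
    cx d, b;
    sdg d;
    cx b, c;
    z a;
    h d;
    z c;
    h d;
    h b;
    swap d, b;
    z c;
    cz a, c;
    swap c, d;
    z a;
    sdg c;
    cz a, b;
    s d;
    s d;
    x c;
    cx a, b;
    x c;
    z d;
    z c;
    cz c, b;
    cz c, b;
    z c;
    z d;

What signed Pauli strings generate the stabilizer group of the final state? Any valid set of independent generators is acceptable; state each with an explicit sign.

One valid set of independent stabilizer generators is +IIYI, +ZIII, +IZII, -IIIZ (any independent generating set of the same group is equally correct). Key observation: gates 22-27 undo each other exactly, leaving only the rest of the circuit to track.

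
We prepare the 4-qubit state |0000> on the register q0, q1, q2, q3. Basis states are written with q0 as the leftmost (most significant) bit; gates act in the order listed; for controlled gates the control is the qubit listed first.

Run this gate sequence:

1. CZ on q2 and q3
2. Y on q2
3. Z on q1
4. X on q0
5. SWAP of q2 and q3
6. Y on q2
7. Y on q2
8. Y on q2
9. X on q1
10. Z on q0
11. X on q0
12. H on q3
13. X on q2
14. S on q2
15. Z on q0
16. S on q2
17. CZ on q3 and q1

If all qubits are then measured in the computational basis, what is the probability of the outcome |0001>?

A full measurement returns |0001> with probability 0.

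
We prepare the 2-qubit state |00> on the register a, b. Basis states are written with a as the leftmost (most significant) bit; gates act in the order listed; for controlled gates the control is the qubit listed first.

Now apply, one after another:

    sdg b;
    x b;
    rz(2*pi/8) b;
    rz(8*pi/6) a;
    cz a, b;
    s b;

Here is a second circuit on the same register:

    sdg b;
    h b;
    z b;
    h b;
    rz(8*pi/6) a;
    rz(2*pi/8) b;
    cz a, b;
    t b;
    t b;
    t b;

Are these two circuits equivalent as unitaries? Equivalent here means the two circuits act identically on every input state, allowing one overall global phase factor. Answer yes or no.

No, they are not equivalent — no single phase factor reconciles the two unitaries.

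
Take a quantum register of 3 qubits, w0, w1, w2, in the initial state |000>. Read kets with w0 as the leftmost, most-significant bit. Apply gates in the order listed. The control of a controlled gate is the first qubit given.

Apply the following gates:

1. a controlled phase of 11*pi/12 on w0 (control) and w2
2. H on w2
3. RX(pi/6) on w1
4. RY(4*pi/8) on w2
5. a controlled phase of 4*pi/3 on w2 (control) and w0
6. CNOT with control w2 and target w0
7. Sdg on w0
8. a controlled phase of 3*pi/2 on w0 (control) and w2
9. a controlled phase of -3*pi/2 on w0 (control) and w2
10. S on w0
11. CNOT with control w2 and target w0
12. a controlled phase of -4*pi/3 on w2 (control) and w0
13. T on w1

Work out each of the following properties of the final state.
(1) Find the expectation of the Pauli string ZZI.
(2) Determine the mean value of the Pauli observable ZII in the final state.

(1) The observable ZZI averages to sqrt(3)/2.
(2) The expectation value of ZII is 1.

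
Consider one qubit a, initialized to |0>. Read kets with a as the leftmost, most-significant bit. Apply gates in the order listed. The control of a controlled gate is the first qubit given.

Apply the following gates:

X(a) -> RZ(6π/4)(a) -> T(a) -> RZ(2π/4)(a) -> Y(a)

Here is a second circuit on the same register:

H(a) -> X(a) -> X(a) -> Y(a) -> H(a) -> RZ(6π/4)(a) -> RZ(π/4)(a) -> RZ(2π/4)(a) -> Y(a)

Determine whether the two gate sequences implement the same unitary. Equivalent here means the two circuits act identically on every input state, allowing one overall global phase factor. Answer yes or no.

No, they are not equivalent — no single phase factor reconciles the two unitaries.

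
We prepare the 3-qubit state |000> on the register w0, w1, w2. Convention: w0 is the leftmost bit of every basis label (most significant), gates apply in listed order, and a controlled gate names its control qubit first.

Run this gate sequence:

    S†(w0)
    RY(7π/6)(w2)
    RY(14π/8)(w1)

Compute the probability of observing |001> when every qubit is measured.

The probability of measuring |001> is sqrt(6)/16 + sqrt(2)/8 + sqrt(3)/8 + 1/4.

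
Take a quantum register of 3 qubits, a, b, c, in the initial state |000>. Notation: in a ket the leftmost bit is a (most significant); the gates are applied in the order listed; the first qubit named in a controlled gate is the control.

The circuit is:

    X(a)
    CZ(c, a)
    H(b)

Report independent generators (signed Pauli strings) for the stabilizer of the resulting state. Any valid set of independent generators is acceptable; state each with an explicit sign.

The final state is stabilized by the group generated by +IXI, -ZII, +IIZ; other independent generating sets are equally valid.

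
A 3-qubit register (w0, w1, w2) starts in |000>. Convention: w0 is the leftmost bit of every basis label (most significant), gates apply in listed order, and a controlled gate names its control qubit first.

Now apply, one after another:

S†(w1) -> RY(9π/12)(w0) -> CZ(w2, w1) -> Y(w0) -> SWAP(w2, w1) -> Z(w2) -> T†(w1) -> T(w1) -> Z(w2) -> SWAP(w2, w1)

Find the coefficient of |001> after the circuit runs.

The final state's coefficient on |001> equals 0. Key observation: the block from step 5 through step 10 cancels to the identity and can be dropped.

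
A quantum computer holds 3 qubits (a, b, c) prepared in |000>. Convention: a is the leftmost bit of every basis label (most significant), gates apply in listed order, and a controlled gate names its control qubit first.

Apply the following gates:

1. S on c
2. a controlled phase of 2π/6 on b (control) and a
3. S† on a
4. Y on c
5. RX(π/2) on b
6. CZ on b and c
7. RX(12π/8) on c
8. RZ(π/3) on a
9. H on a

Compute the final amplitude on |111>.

The final state's coefficient on |111> equals -sqrt(2)*exp(5*I*pi/6)/4.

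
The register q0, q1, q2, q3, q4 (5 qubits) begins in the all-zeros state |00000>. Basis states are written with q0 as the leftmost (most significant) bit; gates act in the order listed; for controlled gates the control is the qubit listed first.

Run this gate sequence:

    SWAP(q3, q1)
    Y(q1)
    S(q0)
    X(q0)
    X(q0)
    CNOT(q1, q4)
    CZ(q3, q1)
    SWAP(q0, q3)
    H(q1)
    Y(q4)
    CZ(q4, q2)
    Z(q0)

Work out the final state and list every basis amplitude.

After the circuit, the state carries amplitude sqrt(2)/2 on |00000>, -sqrt(2)/2 on |01000>, and 0 on every other basis state.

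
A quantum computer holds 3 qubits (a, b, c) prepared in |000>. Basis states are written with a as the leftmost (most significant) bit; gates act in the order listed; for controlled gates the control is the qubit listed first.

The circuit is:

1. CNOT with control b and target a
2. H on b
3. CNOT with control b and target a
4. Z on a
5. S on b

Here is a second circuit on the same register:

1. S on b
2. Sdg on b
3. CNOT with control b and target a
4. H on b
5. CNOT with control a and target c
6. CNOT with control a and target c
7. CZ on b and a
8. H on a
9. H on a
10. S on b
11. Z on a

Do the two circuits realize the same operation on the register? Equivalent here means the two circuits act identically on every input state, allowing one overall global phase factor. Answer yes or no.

No, they are not equivalent — no single phase factor reconciles the two unitaries.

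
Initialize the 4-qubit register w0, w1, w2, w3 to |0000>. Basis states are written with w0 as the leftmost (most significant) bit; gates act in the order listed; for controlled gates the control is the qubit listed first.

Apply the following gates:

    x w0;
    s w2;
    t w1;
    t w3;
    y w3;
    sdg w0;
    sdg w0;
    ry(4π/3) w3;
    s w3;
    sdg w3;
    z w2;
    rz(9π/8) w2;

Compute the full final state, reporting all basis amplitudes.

After the circuit, the state carries amplitude -sqrt(3)*exp(15*I*pi/16)/2 on |1000>, -exp(15*I*pi/16)/2 on |1001>, and 0 on every other basis state. Key observation: gates 9-10 undo each other exactly, leaving only the rest of the circuit to track.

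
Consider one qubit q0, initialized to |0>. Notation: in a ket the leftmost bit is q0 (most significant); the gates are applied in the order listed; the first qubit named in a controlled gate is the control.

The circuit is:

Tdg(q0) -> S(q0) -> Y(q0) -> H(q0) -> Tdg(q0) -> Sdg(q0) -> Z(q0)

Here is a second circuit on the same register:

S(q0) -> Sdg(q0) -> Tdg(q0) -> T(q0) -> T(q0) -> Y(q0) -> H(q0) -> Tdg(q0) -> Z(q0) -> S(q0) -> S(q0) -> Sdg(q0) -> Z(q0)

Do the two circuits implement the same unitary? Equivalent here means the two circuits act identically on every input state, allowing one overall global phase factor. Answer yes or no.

Yes, they are equivalent — the unitaries differ by at most a global phase.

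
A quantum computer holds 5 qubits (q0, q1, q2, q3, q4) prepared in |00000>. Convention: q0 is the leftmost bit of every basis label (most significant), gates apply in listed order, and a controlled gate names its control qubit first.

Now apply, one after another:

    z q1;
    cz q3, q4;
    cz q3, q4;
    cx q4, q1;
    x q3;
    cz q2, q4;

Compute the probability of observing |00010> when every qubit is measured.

Outcome |00010> occurs with probability 1.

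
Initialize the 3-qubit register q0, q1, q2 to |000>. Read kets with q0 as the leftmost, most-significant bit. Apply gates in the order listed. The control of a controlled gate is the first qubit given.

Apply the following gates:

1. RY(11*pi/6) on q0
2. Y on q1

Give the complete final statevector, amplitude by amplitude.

The final amplitudes are I*(-sqrt(6) - sqrt(2))/4 on |010>, I*(-sqrt(2) + sqrt(6))/4 on |110>, and 0 on every other basis state.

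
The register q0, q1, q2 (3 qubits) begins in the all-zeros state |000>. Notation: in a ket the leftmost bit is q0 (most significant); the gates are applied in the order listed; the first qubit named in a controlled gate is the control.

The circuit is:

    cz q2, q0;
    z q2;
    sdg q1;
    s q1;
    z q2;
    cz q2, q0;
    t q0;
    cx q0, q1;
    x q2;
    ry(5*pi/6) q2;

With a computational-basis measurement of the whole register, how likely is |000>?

The probability of measuring |000> is sqrt(3)/4 + 1/2. Key observation: the block from step 1 through step 6 cancels to the identity and can be dropped.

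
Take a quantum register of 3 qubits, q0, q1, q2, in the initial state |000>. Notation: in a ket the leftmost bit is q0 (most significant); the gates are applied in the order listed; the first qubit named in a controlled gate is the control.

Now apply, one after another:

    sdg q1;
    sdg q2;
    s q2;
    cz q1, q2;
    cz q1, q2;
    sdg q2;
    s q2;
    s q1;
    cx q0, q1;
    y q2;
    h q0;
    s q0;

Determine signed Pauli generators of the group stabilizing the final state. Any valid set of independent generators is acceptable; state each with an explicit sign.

The stabilizer group can be generated by +YII, +IZI, -IIZ, among other valid generating sets.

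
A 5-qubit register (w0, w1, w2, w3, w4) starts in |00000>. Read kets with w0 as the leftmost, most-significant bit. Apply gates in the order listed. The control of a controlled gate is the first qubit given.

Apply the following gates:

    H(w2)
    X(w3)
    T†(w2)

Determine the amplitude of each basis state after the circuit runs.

The final amplitudes are sqrt(2)/2 on |00010>, -sqrt(2)*exp(3*I*pi/4)/2 on |00110>, and 0 on every other basis state.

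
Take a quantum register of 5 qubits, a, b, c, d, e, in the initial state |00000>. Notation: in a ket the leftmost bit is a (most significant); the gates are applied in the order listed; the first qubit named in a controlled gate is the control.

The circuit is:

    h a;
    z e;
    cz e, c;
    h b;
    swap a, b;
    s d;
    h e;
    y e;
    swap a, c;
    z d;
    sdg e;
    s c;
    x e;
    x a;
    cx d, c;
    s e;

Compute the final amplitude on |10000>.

The amplitude on |10000> is sqrt(2)/4.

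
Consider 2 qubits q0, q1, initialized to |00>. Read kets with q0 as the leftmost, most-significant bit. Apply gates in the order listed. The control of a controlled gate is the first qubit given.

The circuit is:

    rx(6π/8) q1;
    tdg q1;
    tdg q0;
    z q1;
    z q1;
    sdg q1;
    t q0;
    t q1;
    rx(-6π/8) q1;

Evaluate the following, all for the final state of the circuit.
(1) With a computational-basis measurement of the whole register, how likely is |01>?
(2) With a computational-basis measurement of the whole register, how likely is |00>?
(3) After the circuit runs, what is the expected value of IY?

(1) The probability of measuring |01> is 1/4.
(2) Outcome |00> occurs with probability 3/4.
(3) In the final state, IY has expectation -1/2.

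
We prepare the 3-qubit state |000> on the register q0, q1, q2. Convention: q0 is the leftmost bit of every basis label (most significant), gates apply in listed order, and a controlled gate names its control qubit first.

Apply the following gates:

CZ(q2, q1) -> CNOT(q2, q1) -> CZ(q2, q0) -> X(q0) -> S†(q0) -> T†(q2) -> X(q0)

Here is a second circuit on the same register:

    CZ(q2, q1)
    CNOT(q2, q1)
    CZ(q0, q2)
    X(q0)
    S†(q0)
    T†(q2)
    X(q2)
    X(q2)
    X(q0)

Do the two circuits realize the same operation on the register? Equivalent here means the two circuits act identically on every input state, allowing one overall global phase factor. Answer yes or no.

Yes, they are equivalent — the unitaries differ by at most a global phase.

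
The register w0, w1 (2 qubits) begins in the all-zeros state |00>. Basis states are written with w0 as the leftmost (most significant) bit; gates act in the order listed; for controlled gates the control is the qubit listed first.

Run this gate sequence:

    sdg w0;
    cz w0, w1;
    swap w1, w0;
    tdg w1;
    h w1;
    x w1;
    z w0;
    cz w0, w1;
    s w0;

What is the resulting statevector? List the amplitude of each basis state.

The final amplitudes are sqrt(2)/2 on |00>, sqrt(2)/2 on |01>, 0 on |10>, 0 on |11>.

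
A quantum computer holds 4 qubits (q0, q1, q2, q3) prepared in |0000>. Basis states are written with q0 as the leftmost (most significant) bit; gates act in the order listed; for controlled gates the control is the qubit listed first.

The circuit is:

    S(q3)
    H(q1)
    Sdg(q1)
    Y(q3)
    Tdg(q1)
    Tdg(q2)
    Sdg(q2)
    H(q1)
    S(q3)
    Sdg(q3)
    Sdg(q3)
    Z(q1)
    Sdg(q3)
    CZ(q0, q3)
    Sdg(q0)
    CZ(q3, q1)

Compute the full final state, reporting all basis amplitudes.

After the circuit, the state carries amplitude -I/2 + exp(3*I*pi/4)/2 on |0001>, -I/2 - exp(3*I*pi/4)/2 on |0101>, and 0 on every other basis state. Key observation: the block from step 9 through step 10 cancels to the identity and can be dropped.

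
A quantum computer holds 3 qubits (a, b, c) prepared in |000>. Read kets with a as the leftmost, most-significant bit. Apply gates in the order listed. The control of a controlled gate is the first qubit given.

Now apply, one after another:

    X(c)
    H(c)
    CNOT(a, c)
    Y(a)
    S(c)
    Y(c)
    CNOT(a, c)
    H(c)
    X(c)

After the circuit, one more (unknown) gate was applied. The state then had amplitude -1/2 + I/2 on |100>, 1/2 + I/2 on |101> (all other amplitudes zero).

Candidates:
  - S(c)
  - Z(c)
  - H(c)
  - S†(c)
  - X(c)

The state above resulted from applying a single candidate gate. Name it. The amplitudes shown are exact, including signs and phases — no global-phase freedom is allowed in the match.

The unique candidate consistent with the amplitudes is Z(c).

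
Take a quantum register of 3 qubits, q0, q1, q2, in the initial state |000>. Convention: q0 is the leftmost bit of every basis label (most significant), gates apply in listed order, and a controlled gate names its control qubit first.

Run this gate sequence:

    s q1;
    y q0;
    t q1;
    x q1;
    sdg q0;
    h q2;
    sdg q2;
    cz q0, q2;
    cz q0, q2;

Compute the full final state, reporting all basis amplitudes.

The resulting statevector has amplitude sqrt(2)/2 on |110>, -sqrt(2)*I/2 on |111>, and 0 on every other basis state.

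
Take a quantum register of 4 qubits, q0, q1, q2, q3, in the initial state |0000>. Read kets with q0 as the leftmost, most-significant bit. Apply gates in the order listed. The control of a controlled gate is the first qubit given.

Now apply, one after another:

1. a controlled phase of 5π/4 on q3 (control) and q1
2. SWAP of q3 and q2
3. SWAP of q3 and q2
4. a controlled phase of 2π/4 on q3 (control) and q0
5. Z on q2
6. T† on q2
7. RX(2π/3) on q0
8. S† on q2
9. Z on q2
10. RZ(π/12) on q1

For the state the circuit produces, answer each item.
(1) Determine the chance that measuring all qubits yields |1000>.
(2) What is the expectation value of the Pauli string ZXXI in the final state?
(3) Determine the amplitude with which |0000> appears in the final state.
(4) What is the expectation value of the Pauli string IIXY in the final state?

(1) A full measurement returns |1000> with probability 3/4.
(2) The expectation value of ZXXI is 0.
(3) |0000> carries amplitude -exp(23*I*pi/24)/2 in the final state.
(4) The observable IIXY averages to 0.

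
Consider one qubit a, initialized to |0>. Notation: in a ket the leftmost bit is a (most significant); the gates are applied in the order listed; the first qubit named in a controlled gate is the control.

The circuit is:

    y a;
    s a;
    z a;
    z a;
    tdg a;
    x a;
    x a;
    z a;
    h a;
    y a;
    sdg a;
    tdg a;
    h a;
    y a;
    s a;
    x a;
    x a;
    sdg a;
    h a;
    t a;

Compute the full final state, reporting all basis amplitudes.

The final amplitudes are sqrt(2)/2 on |0>, sqrt(2)/2 on |1>.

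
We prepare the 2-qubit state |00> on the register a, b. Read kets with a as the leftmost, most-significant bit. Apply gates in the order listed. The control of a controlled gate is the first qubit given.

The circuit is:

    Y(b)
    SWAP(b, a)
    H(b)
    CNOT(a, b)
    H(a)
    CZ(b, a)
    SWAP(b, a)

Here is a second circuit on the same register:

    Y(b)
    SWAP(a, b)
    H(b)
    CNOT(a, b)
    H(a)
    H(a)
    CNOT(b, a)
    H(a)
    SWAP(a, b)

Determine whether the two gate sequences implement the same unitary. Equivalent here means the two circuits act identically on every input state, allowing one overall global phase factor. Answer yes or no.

Yes, they are equivalent — the unitaries differ by at most a global phase.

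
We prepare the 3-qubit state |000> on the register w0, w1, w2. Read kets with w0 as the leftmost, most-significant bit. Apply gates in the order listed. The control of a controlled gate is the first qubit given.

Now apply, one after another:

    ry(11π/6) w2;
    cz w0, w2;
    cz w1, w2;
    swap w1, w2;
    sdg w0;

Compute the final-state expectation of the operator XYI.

The expectation value of XYI is 0.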